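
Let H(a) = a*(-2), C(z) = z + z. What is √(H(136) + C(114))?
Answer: 2*I*√11 ≈ 6.6332*I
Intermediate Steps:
C(z) = 2*z
H(a) = -2*a
√(H(136) + C(114)) = √(-2*136 + 2*114) = √(-272 + 228) = √(-44) = 2*I*√11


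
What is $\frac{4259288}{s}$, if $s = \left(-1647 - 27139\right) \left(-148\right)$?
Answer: $\frac{532411}{532541} \approx 0.99976$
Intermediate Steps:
$s = 4260328$ ($s = \left(-28786\right) \left(-148\right) = 4260328$)
$\frac{4259288}{s} = \frac{4259288}{4260328} = 4259288 \cdot \frac{1}{4260328} = \frac{532411}{532541}$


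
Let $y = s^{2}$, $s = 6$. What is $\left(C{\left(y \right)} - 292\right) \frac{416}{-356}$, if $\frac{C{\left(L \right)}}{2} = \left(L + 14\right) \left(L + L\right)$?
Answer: $- \frac{718432}{89} \approx -8072.3$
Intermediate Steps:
$y = 36$ ($y = 6^{2} = 36$)
$C{\left(L \right)} = 4 L \left(14 + L\right)$ ($C{\left(L \right)} = 2 \left(L + 14\right) \left(L + L\right) = 2 \left(14 + L\right) 2 L = 2 \cdot 2 L \left(14 + L\right) = 4 L \left(14 + L\right)$)
$\left(C{\left(y \right)} - 292\right) \frac{416}{-356} = \left(4 \cdot 36 \left(14 + 36\right) - 292\right) \frac{416}{-356} = \left(4 \cdot 36 \cdot 50 - 292\right) 416 \left(- \frac{1}{356}\right) = \left(7200 - 292\right) \left(- \frac{104}{89}\right) = 6908 \left(- \frac{104}{89}\right) = - \frac{718432}{89}$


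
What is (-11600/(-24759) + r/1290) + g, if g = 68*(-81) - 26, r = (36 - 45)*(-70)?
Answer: -5890682419/1064637 ≈ -5533.0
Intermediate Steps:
r = 630 (r = -9*(-70) = 630)
g = -5534 (g = -5508 - 26 = -5534)
(-11600/(-24759) + r/1290) + g = (-11600/(-24759) + 630/1290) - 5534 = (-11600*(-1/24759) + 630*(1/1290)) - 5534 = (11600/24759 + 21/43) - 5534 = 1018739/1064637 - 5534 = -5890682419/1064637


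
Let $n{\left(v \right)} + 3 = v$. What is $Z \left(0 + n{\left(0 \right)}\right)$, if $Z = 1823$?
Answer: $-5469$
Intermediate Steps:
$n{\left(v \right)} = -3 + v$
$Z \left(0 + n{\left(0 \right)}\right) = 1823 \left(0 + \left(-3 + 0\right)\right) = 1823 \left(0 - 3\right) = 1823 \left(-3\right) = -5469$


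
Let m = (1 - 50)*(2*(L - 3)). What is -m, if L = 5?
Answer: 196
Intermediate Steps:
m = -196 (m = (1 - 50)*(2*(5 - 3)) = -98*2 = -49*4 = -196)
-m = -1*(-196) = 196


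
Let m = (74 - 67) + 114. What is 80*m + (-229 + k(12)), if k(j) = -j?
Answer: 9439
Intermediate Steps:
m = 121 (m = 7 + 114 = 121)
80*m + (-229 + k(12)) = 80*121 + (-229 - 1*12) = 9680 + (-229 - 12) = 9680 - 241 = 9439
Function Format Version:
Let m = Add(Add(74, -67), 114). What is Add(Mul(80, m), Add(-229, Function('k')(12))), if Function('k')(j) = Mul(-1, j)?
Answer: 9439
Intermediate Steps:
m = 121 (m = Add(7, 114) = 121)
Add(Mul(80, m), Add(-229, Function('k')(12))) = Add(Mul(80, 121), Add(-229, Mul(-1, 12))) = Add(9680, Add(-229, -12)) = Add(9680, -241) = 9439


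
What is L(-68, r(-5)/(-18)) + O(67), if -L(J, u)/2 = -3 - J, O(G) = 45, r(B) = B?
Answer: -85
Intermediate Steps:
L(J, u) = 6 + 2*J (L(J, u) = -2*(-3 - J) = 6 + 2*J)
L(-68, r(-5)/(-18)) + O(67) = (6 + 2*(-68)) + 45 = (6 - 136) + 45 = -130 + 45 = -85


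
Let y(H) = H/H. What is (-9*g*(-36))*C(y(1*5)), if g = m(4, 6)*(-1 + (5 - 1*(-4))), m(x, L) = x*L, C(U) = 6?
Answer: 373248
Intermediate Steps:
y(H) = 1
m(x, L) = L*x
g = 192 (g = (6*4)*(-1 + (5 - 1*(-4))) = 24*(-1 + (5 + 4)) = 24*(-1 + 9) = 24*8 = 192)
(-9*g*(-36))*C(y(1*5)) = (-9*192*(-36))*6 = -1728*(-36)*6 = 62208*6 = 373248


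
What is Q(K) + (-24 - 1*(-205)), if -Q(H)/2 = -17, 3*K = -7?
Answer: 215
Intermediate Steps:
K = -7/3 (K = (⅓)*(-7) = -7/3 ≈ -2.3333)
Q(H) = 34 (Q(H) = -2*(-17) = 34)
Q(K) + (-24 - 1*(-205)) = 34 + (-24 - 1*(-205)) = 34 + (-24 + 205) = 34 + 181 = 215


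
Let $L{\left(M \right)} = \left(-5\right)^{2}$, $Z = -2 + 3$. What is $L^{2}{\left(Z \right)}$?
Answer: $625$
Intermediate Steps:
$Z = 1$
$L{\left(M \right)} = 25$
$L^{2}{\left(Z \right)} = 25^{2} = 625$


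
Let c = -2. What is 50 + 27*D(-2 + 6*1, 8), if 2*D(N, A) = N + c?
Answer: 77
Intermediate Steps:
D(N, A) = -1 + N/2 (D(N, A) = (N - 2)/2 = (-2 + N)/2 = -1 + N/2)
50 + 27*D(-2 + 6*1, 8) = 50 + 27*(-1 + (-2 + 6*1)/2) = 50 + 27*(-1 + (-2 + 6)/2) = 50 + 27*(-1 + (½)*4) = 50 + 27*(-1 + 2) = 50 + 27*1 = 50 + 27 = 77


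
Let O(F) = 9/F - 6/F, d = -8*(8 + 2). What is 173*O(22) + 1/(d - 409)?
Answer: 253769/10758 ≈ 23.589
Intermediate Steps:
d = -80 (d = -8*10 = -80)
O(F) = 3/F
173*O(22) + 1/(d - 409) = 173*(3/22) + 1/(-80 - 409) = 173*(3*(1/22)) + 1/(-489) = 173*(3/22) - 1/489 = 519/22 - 1/489 = 253769/10758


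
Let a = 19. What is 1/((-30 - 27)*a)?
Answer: -1/1083 ≈ -0.00092336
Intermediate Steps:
1/((-30 - 27)*a) = 1/((-30 - 27)*19) = 1/(-57*19) = 1/(-1083) = -1/1083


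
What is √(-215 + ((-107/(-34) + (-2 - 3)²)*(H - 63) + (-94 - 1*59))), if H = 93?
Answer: √137683/17 ≈ 21.827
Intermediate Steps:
√(-215 + ((-107/(-34) + (-2 - 3)²)*(H - 63) + (-94 - 1*59))) = √(-215 + ((-107/(-34) + (-2 - 3)²)*(93 - 63) + (-94 - 1*59))) = √(-215 + ((-107*(-1/34) + (-5)²)*30 + (-94 - 59))) = √(-215 + ((107/34 + 25)*30 - 153)) = √(-215 + ((957/34)*30 - 153)) = √(-215 + (14355/17 - 153)) = √(-215 + 11754/17) = √(8099/17) = √137683/17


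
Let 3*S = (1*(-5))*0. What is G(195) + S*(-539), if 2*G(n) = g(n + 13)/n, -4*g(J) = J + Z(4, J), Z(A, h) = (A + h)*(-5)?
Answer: 71/130 ≈ 0.54615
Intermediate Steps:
Z(A, h) = -5*A - 5*h
S = 0 (S = ((1*(-5))*0)/3 = (-5*0)/3 = (⅓)*0 = 0)
g(J) = 5 + J (g(J) = -(J + (-5*4 - 5*J))/4 = -(J + (-20 - 5*J))/4 = -(-20 - 4*J)/4 = 5 + J)
G(n) = (18 + n)/(2*n) (G(n) = ((5 + (n + 13))/n)/2 = ((5 + (13 + n))/n)/2 = ((18 + n)/n)/2 = (18 + n)/(2*n))
G(195) + S*(-539) = (½)*(18 + 195)/195 + 0*(-539) = (½)*(1/195)*213 + 0 = 71/130 + 0 = 71/130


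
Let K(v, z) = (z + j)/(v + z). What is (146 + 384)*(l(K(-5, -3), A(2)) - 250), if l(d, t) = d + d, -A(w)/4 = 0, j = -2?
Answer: -263675/2 ≈ -1.3184e+5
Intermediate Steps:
A(w) = 0 (A(w) = -4*0 = 0)
K(v, z) = (-2 + z)/(v + z) (K(v, z) = (z - 2)/(v + z) = (-2 + z)/(v + z))
l(d, t) = 2*d
(146 + 384)*(l(K(-5, -3), A(2)) - 250) = (146 + 384)*(2*((-2 - 3)/(-5 - 3)) - 250) = 530*(2*(-5/(-8)) - 250) = 530*(2*(-⅛*(-5)) - 250) = 530*(2*(5/8) - 250) = 530*(5/4 - 250) = 530*(-995/4) = -263675/2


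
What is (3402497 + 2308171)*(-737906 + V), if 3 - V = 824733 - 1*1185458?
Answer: -2153938334904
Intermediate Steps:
V = 360728 (V = 3 - (824733 - 1*1185458) = 3 - (824733 - 1185458) = 3 - 1*(-360725) = 3 + 360725 = 360728)
(3402497 + 2308171)*(-737906 + V) = (3402497 + 2308171)*(-737906 + 360728) = 5710668*(-377178) = -2153938334904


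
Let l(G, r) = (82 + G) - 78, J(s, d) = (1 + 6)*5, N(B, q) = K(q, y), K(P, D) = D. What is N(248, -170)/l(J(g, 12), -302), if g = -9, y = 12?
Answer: 4/13 ≈ 0.30769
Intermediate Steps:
N(B, q) = 12
J(s, d) = 35 (J(s, d) = 7*5 = 35)
l(G, r) = 4 + G
N(248, -170)/l(J(g, 12), -302) = 12/(4 + 35) = 12/39 = 12*(1/39) = 4/13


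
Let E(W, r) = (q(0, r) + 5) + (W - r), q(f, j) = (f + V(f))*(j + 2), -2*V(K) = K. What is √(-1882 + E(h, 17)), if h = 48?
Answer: I*√1846 ≈ 42.965*I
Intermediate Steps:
V(K) = -K/2
q(f, j) = f*(2 + j)/2 (q(f, j) = (f - f/2)*(j + 2) = (f/2)*(2 + j) = f*(2 + j)/2)
E(W, r) = 5 + W - r (E(W, r) = ((½)*0*(2 + r) + 5) + (W - r) = (0 + 5) + (W - r) = 5 + (W - r) = 5 + W - r)
√(-1882 + E(h, 17)) = √(-1882 + (5 + 48 - 1*17)) = √(-1882 + (5 + 48 - 17)) = √(-1882 + 36) = √(-1846) = I*√1846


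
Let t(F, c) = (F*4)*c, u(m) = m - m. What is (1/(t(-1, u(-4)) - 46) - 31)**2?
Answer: 2036329/2116 ≈ 962.35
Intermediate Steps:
u(m) = 0
t(F, c) = 4*F*c (t(F, c) = (4*F)*c = 4*F*c)
(1/(t(-1, u(-4)) - 46) - 31)**2 = (1/(4*(-1)*0 - 46) - 31)**2 = (1/(0 - 46) - 31)**2 = (1/(-46) - 31)**2 = (-1/46 - 31)**2 = (-1427/46)**2 = 2036329/2116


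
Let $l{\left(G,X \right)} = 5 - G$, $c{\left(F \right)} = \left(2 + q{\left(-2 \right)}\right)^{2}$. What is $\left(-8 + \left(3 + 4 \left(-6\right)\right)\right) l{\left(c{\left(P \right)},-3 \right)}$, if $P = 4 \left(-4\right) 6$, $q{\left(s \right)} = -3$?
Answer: $-116$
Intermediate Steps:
$P = -96$ ($P = \left(-16\right) 6 = -96$)
$c{\left(F \right)} = 1$ ($c{\left(F \right)} = \left(2 - 3\right)^{2} = \left(-1\right)^{2} = 1$)
$\left(-8 + \left(3 + 4 \left(-6\right)\right)\right) l{\left(c{\left(P \right)},-3 \right)} = \left(-8 + \left(3 + 4 \left(-6\right)\right)\right) \left(5 - 1\right) = \left(-8 + \left(3 - 24\right)\right) \left(5 - 1\right) = \left(-8 - 21\right) 4 = \left(-29\right) 4 = -116$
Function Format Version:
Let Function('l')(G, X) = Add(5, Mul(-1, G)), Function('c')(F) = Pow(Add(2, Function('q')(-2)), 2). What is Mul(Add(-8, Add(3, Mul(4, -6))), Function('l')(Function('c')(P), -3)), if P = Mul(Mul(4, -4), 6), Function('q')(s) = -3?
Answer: -116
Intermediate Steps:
P = -96 (P = Mul(-16, 6) = -96)
Function('c')(F) = 1 (Function('c')(F) = Pow(Add(2, -3), 2) = Pow(-1, 2) = 1)
Mul(Add(-8, Add(3, Mul(4, -6))), Function('l')(Function('c')(P), -3)) = Mul(Add(-8, Add(3, Mul(4, -6))), Add(5, Mul(-1, 1))) = Mul(Add(-8, Add(3, -24)), Add(5, -1)) = Mul(Add(-8, -21), 4) = Mul(-29, 4) = -116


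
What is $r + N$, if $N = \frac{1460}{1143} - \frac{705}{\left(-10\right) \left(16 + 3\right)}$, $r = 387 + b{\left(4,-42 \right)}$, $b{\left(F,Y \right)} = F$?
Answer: $\frac{17199337}{43434} \approx 395.99$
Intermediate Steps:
$r = 391$ ($r = 387 + 4 = 391$)
$N = \frac{216643}{43434}$ ($N = 1460 \cdot \frac{1}{1143} - \frac{705}{\left(-10\right) 19} = \frac{1460}{1143} - \frac{705}{-190} = \frac{1460}{1143} - - \frac{141}{38} = \frac{1460}{1143} + \frac{141}{38} = \frac{216643}{43434} \approx 4.9879$)
$r + N = 391 + \frac{216643}{43434} = \frac{17199337}{43434}$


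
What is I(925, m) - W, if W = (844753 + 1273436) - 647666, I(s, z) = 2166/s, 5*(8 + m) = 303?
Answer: -1360231609/925 ≈ -1.4705e+6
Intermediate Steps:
m = 263/5 (m = -8 + (⅕)*303 = -8 + 303/5 = 263/5 ≈ 52.600)
W = 1470523 (W = 2118189 - 647666 = 1470523)
I(925, m) - W = 2166/925 - 1*1470523 = 2166*(1/925) - 1470523 = 2166/925 - 1470523 = -1360231609/925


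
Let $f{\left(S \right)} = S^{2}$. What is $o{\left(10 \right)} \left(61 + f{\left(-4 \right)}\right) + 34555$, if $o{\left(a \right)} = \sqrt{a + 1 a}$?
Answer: $34555 + 154 \sqrt{5} \approx 34899.0$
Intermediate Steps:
$o{\left(a \right)} = \sqrt{2} \sqrt{a}$ ($o{\left(a \right)} = \sqrt{a + a} = \sqrt{2 a} = \sqrt{2} \sqrt{a}$)
$o{\left(10 \right)} \left(61 + f{\left(-4 \right)}\right) + 34555 = \sqrt{2} \sqrt{10} \left(61 + \left(-4\right)^{2}\right) + 34555 = 2 \sqrt{5} \left(61 + 16\right) + 34555 = 2 \sqrt{5} \cdot 77 + 34555 = 154 \sqrt{5} + 34555 = 34555 + 154 \sqrt{5}$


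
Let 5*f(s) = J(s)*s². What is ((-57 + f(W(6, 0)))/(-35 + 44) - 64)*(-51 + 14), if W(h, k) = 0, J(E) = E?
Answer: 7807/3 ≈ 2602.3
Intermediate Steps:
f(s) = s³/5 (f(s) = (s*s²)/5 = s³/5)
((-57 + f(W(6, 0)))/(-35 + 44) - 64)*(-51 + 14) = ((-57 + (⅕)*0³)/(-35 + 44) - 64)*(-51 + 14) = ((-57 + (⅕)*0)/9 - 64)*(-37) = ((-57 + 0)*(⅑) - 64)*(-37) = (-57*⅑ - 64)*(-37) = (-19/3 - 64)*(-37) = -211/3*(-37) = 7807/3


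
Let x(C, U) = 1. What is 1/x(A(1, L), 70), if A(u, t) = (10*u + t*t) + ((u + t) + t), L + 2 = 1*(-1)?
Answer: 1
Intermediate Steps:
L = -3 (L = -2 + 1*(-1) = -2 - 1 = -3)
A(u, t) = t² + 2*t + 11*u (A(u, t) = (10*u + t²) + ((t + u) + t) = (t² + 10*u) + (u + 2*t) = t² + 2*t + 11*u)
1/x(A(1, L), 70) = 1/1 = 1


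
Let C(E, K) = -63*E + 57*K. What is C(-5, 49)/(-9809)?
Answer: -3108/9809 ≈ -0.31685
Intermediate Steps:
C(-5, 49)/(-9809) = (-63*(-5) + 57*49)/(-9809) = (315 + 2793)*(-1/9809) = 3108*(-1/9809) = -3108/9809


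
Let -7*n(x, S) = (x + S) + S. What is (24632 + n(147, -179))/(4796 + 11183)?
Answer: 172635/111853 ≈ 1.5434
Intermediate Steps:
n(x, S) = -2*S/7 - x/7 (n(x, S) = -((x + S) + S)/7 = -((S + x) + S)/7 = -(x + 2*S)/7 = -2*S/7 - x/7)
(24632 + n(147, -179))/(4796 + 11183) = (24632 + (-2/7*(-179) - 1/7*147))/(4796 + 11183) = (24632 + (358/7 - 21))/15979 = (24632 + 211/7)*(1/15979) = (172635/7)*(1/15979) = 172635/111853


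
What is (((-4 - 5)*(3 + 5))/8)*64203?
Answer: -577827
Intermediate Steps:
(((-4 - 5)*(3 + 5))/8)*64203 = (-9*8*(⅛))*64203 = -72*⅛*64203 = -9*64203 = -577827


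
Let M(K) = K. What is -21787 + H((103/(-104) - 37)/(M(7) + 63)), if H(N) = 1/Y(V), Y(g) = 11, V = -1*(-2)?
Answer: -239656/11 ≈ -21787.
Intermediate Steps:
V = 2
H(N) = 1/11
-21787 + H((103/(-104) - 37)/(M(7) + 63)) = -21787 + 1/11 = -239656/11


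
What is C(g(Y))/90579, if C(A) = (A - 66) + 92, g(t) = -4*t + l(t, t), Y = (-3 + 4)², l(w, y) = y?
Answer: 23/90579 ≈ 0.00025392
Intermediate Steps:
Y = 1 (Y = 1² = 1)
g(t) = -3*t (g(t) = -4*t + t = -3*t)
C(A) = 26 + A (C(A) = (-66 + A) + 92 = 26 + A)
C(g(Y))/90579 = (26 - 3*1)/90579 = (26 - 3)*(1/90579) = 23*(1/90579) = 23/90579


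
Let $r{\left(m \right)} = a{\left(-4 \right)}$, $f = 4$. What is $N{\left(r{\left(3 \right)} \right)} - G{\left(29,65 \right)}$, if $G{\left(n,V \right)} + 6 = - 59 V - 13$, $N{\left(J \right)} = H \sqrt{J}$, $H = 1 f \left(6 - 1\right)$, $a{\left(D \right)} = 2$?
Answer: $3854 + 20 \sqrt{2} \approx 3882.3$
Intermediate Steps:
$r{\left(m \right)} = 2$
$H = 20$ ($H = 1 \cdot 4 \left(6 - 1\right) = 4 \left(6 - 1\right) = 4 \cdot 5 = 20$)
$N{\left(J \right)} = 20 \sqrt{J}$
$G{\left(n,V \right)} = -19 - 59 V$ ($G{\left(n,V \right)} = -6 - \left(13 + 59 V\right) = -19 - 59 V$)
$N{\left(r{\left(3 \right)} \right)} - G{\left(29,65 \right)} = 20 \sqrt{2} - \left(-19 - 3835\right) = 20 \sqrt{2} - -3854 = 20 \sqrt{2} + 3854 = 3854 + 20 \sqrt{2}$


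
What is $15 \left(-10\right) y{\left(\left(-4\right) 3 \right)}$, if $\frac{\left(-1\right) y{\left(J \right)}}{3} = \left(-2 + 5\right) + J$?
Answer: $-4050$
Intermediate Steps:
$y{\left(J \right)} = -9 - 3 J$ ($y{\left(J \right)} = - 3 \left(\left(-2 + 5\right) + J\right) = - 3 \left(3 + J\right) = -9 - 3 J$)
$15 \left(-10\right) y{\left(\left(-4\right) 3 \right)} = 15 \left(-10\right) \left(-9 - 3 \left(\left(-4\right) 3\right)\right) = - 150 \left(-9 - -36\right) = - 150 \left(-9 + 36\right) = \left(-150\right) 27 = -4050$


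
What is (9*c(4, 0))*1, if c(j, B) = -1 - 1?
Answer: -18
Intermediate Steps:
c(j, B) = -2
(9*c(4, 0))*1 = (9*(-2))*1 = -18*1 = -18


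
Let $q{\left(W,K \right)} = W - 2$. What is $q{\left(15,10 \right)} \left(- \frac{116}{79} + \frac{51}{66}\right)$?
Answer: $- \frac{15717}{1738} \approx -9.0432$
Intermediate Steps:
$q{\left(W,K \right)} = -2 + W$
$q{\left(15,10 \right)} \left(- \frac{116}{79} + \frac{51}{66}\right) = \left(-2 + 15\right) \left(- \frac{116}{79} + \frac{51}{66}\right) = 13 \left(\left(-116\right) \frac{1}{79} + 51 \cdot \frac{1}{66}\right) = 13 \left(- \frac{116}{79} + \frac{17}{22}\right) = 13 \left(- \frac{1209}{1738}\right) = - \frac{15717}{1738}$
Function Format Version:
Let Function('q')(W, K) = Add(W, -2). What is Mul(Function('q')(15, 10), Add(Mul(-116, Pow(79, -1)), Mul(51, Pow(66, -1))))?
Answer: Rational(-15717, 1738) ≈ -9.0432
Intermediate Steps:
Function('q')(W, K) = Add(-2, W)
Mul(Function('q')(15, 10), Add(Mul(-116, Pow(79, -1)), Mul(51, Pow(66, -1)))) = Mul(Add(-2, 15), Add(Mul(-116, Pow(79, -1)), Mul(51, Pow(66, -1)))) = Mul(13, Add(Mul(-116, Rational(1, 79)), Mul(51, Rational(1, 66)))) = Mul(13, Add(Rational(-116, 79), Rational(17, 22))) = Mul(13, Rational(-1209, 1738)) = Rational(-15717, 1738)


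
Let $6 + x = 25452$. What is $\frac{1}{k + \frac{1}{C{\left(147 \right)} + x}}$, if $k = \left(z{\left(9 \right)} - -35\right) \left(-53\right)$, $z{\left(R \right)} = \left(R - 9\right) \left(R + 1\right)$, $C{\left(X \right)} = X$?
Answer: $- \frac{25593}{47475014} \approx -0.00053908$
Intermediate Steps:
$x = 25446$ ($x = -6 + 25452 = 25446$)
$z{\left(R \right)} = \left(1 + R\right) \left(-9 + R\right)$ ($z{\left(R \right)} = \left(-9 + R\right) \left(1 + R\right) = \left(1 + R\right) \left(-9 + R\right)$)
$k = -1855$ ($k = \left(\left(-9 + 9^{2} - 72\right) - -35\right) \left(-53\right) = \left(\left(-9 + 81 - 72\right) + \left(-5 + 40\right)\right) \left(-53\right) = \left(0 + 35\right) \left(-53\right) = 35 \left(-53\right) = -1855$)
$\frac{1}{k + \frac{1}{C{\left(147 \right)} + x}} = \frac{1}{-1855 + \frac{1}{147 + 25446}} = \frac{1}{-1855 + \frac{1}{25593}} = \frac{1}{- \frac{47475014}{25593}} = - \frac{25593}{47475014}$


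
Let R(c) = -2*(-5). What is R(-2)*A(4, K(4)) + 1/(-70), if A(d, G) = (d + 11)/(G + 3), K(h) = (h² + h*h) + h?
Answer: 3487/910 ≈ 3.8319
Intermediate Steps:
R(c) = 10
K(h) = h + 2*h² (K(h) = (h² + h²) + h = 2*h² + h = h + 2*h²)
A(d, G) = (11 + d)/(3 + G)
R(-2)*A(4, K(4)) + 1/(-70) = 10*((11 + 4)/(3 + 4*(1 + 2*4))) + 1/(-70) = 10*(15/(3 + 4*(1 + 8))) - 1/70 = 10*(15/(3 + 4*9)) - 1/70 = 10*(15/(3 + 36)) - 1/70 = 10*(15/39) - 1/70 = 10*((1/39)*15) - 1/70 = 10*(5/13) - 1/70 = 50/13 - 1/70 = 3487/910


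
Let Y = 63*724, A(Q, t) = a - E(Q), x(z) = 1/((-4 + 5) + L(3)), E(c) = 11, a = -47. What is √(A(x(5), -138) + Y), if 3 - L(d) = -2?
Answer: √45554 ≈ 213.43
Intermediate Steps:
L(d) = 5 (L(d) = 3 - 1*(-2) = 3 + 2 = 5)
x(z) = ⅙ (x(z) = 1/((-4 + 5) + 5) = 1/(1 + 5) = 1/6 = ⅙)
A(Q, t) = -58 (A(Q, t) = -47 - 1*11 = -47 - 11 = -58)
Y = 45612
√(A(x(5), -138) + Y) = √(-58 + 45612) = √45554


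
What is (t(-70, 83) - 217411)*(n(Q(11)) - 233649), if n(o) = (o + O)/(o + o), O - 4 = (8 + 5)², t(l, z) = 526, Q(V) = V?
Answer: 557404643595/11 ≈ 5.0673e+10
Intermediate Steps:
O = 173 (O = 4 + (8 + 5)² = 4 + 13² = 4 + 169 = 173)
n(o) = (173 + o)/(2*o) (n(o) = (o + 173)/(o + o) = (173 + o)/((2*o)) = (173 + o)*(1/(2*o)) = (173 + o)/(2*o))
(t(-70, 83) - 217411)*(n(Q(11)) - 233649) = (526 - 217411)*((½)*(173 + 11)/11 - 233649) = -216885*((½)*(1/11)*184 - 233649) = -216885*(92/11 - 233649) = -216885*(-2570047/11) = 557404643595/11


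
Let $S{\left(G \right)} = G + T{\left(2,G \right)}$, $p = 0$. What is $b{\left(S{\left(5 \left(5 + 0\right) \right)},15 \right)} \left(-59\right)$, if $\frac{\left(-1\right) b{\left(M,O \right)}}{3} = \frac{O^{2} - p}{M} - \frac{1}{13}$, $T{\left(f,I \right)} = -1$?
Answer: $\frac{171159}{104} \approx 1645.8$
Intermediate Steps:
$S{\left(G \right)} = -1 + G$ ($S{\left(G \right)} = G - 1 = -1 + G$)
$b{\left(M,O \right)} = \frac{3}{13} - \frac{3 O^{2}}{M}$ ($b{\left(M,O \right)} = - 3 \left(\frac{O^{2} - 0}{M} - \frac{1}{13}\right) = - 3 \left(\frac{O^{2} + 0}{M} - \frac{1}{13}\right) = - 3 \left(\frac{O^{2}}{M} - \frac{1}{13}\right) = - 3 \left(- \frac{1}{13} + \frac{O^{2}}{M}\right) = \frac{3}{13} - \frac{3 O^{2}}{M}$)
$b{\left(S{\left(5 \left(5 + 0\right) \right)},15 \right)} \left(-59\right) = \left(\frac{3}{13} - \frac{3 \cdot 15^{2}}{-1 + 5 \left(5 + 0\right)}\right) \left(-59\right) = \left(\frac{3}{13} - 3 \frac{1}{-1 + 5 \cdot 5} \cdot 225\right) \left(-59\right) = \left(\frac{3}{13} - 3 \frac{1}{-1 + 25} \cdot 225\right) \left(-59\right) = \left(\frac{3}{13} - 3 \cdot \frac{1}{24} \cdot 225\right) \left(-59\right) = \left(\frac{3}{13} - \frac{1}{8} \cdot 225\right) \left(-59\right) = \left(\frac{3}{13} - \frac{225}{8}\right) \left(-59\right) = \left(- \frac{2901}{104}\right) \left(-59\right) = \frac{171159}{104}$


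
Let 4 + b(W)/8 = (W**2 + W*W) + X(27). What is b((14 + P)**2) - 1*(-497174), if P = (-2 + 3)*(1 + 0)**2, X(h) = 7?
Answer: 1307198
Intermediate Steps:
P = 1 (P = 1*1**2 = 1*1 = 1)
b(W) = 24 + 16*W**2 (b(W) = -32 + 8*((W**2 + W*W) + 7) = -32 + 8*((W**2 + W**2) + 7) = -32 + 8*(2*W**2 + 7) = -32 + 8*(7 + 2*W**2) = -32 + (56 + 16*W**2) = 24 + 16*W**2)
b((14 + P)**2) - 1*(-497174) = (24 + 16*((14 + 1)**2)**2) - 1*(-497174) = (24 + 16*(15**2)**2) + 497174 = (24 + 16*225**2) + 497174 = (24 + 16*50625) + 497174 = (24 + 810000) + 497174 = 810024 + 497174 = 1307198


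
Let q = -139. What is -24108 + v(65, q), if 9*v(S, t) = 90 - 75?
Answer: -72319/3 ≈ -24106.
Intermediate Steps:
v(S, t) = 5/3 (v(S, t) = (90 - 75)/9 = (⅑)*15 = 5/3)
-24108 + v(65, q) = -24108 + 5/3 = -72319/3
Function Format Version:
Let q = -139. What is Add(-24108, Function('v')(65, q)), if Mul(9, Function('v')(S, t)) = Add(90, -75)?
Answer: Rational(-72319, 3) ≈ -24106.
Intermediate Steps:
Function('v')(S, t) = Rational(5, 3) (Function('v')(S, t) = Mul(Rational(1, 9), Add(90, -75)) = Mul(Rational(1, 9), 15) = Rational(5, 3))
Add(-24108, Function('v')(65, q)) = Add(-24108, Rational(5, 3)) = Rational(-72319, 3)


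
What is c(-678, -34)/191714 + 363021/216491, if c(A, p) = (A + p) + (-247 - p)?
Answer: 69395953819/41504355574 ≈ 1.6720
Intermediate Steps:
c(A, p) = -247 + A
c(-678, -34)/191714 + 363021/216491 = (-247 - 678)/191714 + 363021/216491 = -925*1/191714 + 363021*(1/216491) = -925/191714 + 363021/216491 = 69395953819/41504355574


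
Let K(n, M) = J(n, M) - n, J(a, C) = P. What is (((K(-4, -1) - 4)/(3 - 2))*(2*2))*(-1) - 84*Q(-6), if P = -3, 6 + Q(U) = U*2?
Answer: 1524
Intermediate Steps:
Q(U) = -6 + 2*U (Q(U) = -6 + U*2 = -6 + 2*U)
J(a, C) = -3
K(n, M) = -3 - n
(((K(-4, -1) - 4)/(3 - 2))*(2*2))*(-1) - 84*Q(-6) = ((((-3 - 1*(-4)) - 4)/(3 - 2))*(2*2))*(-1) - 84*(-6 + 2*(-6)) = ((((-3 + 4) - 4)/1)*4)*(-1) - 84*(-6 - 12) = (((1 - 4)*1)*4)*(-1) - 84*(-18) = (-3*1*4)*(-1) + 1512 = -3*4*(-1) + 1512 = -12*(-1) + 1512 = 12 + 1512 = 1524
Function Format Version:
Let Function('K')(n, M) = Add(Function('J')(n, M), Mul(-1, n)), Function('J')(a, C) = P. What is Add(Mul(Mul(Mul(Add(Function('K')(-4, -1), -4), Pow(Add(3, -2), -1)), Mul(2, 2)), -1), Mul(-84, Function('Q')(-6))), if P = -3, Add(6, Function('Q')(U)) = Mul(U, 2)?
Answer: 1524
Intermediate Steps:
Function('Q')(U) = Add(-6, Mul(2, U)) (Function('Q')(U) = Add(-6, Mul(U, 2)) = Add(-6, Mul(2, U)))
Function('J')(a, C) = -3
Function('K')(n, M) = Add(-3, Mul(-1, n))
Add(Mul(Mul(Mul(Add(Function('K')(-4, -1), -4), Pow(Add(3, -2), -1)), Mul(2, 2)), -1), Mul(-84, Function('Q')(-6))) = Add(Mul(Mul(Mul(Add(Add(-3, Mul(-1, -4)), -4), Pow(Add(3, -2), -1)), Mul(2, 2)), -1), Mul(-84, Add(-6, Mul(2, -6)))) = Add(Mul(Mul(Mul(Add(Add(-3, 4), -4), Pow(1, -1)), 4), -1), Mul(-84, Add(-6, -12))) = Add(Mul(Mul(Mul(Add(1, -4), 1), 4), -1), Mul(-84, -18)) = Add(Mul(Mul(Mul(-3, 1), 4), -1), 1512) = Add(Mul(Mul(-3, 4), -1), 1512) = Add(Mul(-12, -1), 1512) = Add(12, 1512) = 1524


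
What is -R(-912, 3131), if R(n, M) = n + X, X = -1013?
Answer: 1925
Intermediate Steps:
R(n, M) = -1013 + n (R(n, M) = n - 1013 = -1013 + n)
-R(-912, 3131) = -(-1013 - 912) = -1*(-1925) = 1925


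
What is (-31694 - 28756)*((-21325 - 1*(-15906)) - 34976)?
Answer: 2441877750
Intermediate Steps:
(-31694 - 28756)*((-21325 - 1*(-15906)) - 34976) = -60450*((-21325 + 15906) - 34976) = -60450*(-5419 - 34976) = -60450*(-40395) = 2441877750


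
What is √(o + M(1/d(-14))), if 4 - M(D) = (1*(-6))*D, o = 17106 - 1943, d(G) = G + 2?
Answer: √60666/2 ≈ 123.15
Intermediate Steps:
d(G) = 2 + G
o = 15163
M(D) = 4 + 6*D (M(D) = 4 - 1*(-6)*D = 4 - (-6)*D = 4 + 6*D)
√(o + M(1/d(-14))) = √(15163 + (4 + 6/(2 - 14))) = √(15163 + (4 + 6/(-12))) = √(15163 + (4 + 6*(-1/12))) = √(15163 + (4 - ½)) = √(15163 + 7/2) = √(30333/2) = √60666/2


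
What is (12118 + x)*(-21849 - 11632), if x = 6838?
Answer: -634665836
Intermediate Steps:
(12118 + x)*(-21849 - 11632) = (12118 + 6838)*(-21849 - 11632) = 18956*(-33481) = -634665836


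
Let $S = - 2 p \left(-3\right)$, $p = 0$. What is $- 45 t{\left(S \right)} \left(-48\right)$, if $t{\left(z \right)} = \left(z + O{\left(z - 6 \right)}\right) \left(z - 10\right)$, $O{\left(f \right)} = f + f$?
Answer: $259200$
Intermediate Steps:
$O{\left(f \right)} = 2 f$
$S = 0$ ($S = \left(-2\right) 0 \left(-3\right) = 0 \left(-3\right) = 0$)
$t{\left(z \right)} = \left(-12 + 3 z\right) \left(-10 + z\right)$ ($t{\left(z \right)} = \left(z + 2 \left(z - 6\right)\right) \left(z - 10\right) = \left(z + 2 \left(z - 6\right)\right) \left(-10 + z\right) = \left(z + 2 \left(-6 + z\right)\right) \left(-10 + z\right) = \left(z + \left(-12 + 2 z\right)\right) \left(-10 + z\right) = \left(-12 + 3 z\right) \left(-10 + z\right)$)
$- 45 t{\left(S \right)} \left(-48\right) = - 45 \left(120 - 0 + 3 \cdot 0^{2}\right) \left(-48\right) = - 45 \left(120 + 0 + 3 \cdot 0\right) \left(-48\right) = - 45 \left(120 + 0 + 0\right) \left(-48\right) = \left(-45\right) 120 \left(-48\right) = \left(-5400\right) \left(-48\right) = 259200$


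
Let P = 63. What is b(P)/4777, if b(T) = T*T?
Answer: 3969/4777 ≈ 0.83086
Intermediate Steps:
b(T) = T²
b(P)/4777 = 63²/4777 = 3969*(1/4777) = 3969/4777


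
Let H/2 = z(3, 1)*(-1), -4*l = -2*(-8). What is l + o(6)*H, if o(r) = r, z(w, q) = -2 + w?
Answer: -16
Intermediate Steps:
l = -4 (l = -(-1)*(-8)/2 = -¼*16 = -4)
H = -2 (H = 2*((-2 + 3)*(-1)) = 2*(1*(-1)) = 2*(-1) = -2)
l + o(6)*H = -4 + 6*(-2) = -4 - 12 = -16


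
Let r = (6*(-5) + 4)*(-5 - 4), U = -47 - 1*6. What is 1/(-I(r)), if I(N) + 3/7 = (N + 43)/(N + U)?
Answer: -1267/1396 ≈ -0.90759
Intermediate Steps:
U = -53 (U = -47 - 6 = -53)
r = 234 (r = (-30 + 4)*(-9) = -26*(-9) = 234)
I(N) = -3/7 + (43 + N)/(-53 + N) (I(N) = -3/7 + (N + 43)/(N - 53) = -3/7 + (43 + N)/(-53 + N))
1/(-I(r)) = 1/(-4*(115 + 234)/(7*(-53 + 234))) = 1/(-4*349/(7*181)) = 1/(-1*1396/1267) = 1/(-1396/1267) = -1267/1396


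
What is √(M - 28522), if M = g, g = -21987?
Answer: I*√50509 ≈ 224.74*I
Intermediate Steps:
M = -21987
√(M - 28522) = √(-21987 - 28522) = √(-50509) = I*√50509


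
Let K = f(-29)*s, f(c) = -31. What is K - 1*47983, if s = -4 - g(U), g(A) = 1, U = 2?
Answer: -47828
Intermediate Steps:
s = -5 (s = -4 - 1*1 = -4 - 1 = -5)
K = 155 (K = -31*(-5) = 155)
K - 1*47983 = 155 - 1*47983 = 155 - 47983 = -47828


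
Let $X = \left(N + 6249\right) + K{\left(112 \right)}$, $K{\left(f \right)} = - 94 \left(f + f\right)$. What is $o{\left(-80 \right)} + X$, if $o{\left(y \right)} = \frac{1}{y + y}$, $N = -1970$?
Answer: $- \frac{2684321}{160} \approx -16777.0$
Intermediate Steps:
$o{\left(y \right)} = \frac{1}{2 y}$
$K{\left(f \right)} = - 188 f$ ($K{\left(f \right)} = - 94 \cdot 2 f = - 188 f$)
$X = -16777$ ($X = \left(-1970 + 6249\right) - 21056 = 4279 - 21056 = -16777$)
$o{\left(-80 \right)} + X = \frac{1}{2 \left(-80\right)} - 16777 = \frac{1}{2} \left(- \frac{1}{80}\right) - 16777 = - \frac{1}{160} - 16777 = - \frac{2684321}{160}$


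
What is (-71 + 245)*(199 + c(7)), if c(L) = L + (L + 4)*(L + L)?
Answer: 62640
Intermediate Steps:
c(L) = L + 2*L*(4 + L) (c(L) = L + (4 + L)*(2*L) = L + 2*L*(4 + L))
(-71 + 245)*(199 + c(7)) = (-71 + 245)*(199 + 7*(9 + 2*7)) = 174*(199 + 7*(9 + 14)) = 174*(199 + 7*23) = 174*(199 + 161) = 174*360 = 62640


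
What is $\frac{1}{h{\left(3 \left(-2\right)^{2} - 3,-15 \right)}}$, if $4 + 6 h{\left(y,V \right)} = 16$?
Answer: $\frac{1}{2} \approx 0.5$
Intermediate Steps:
$h{\left(y,V \right)} = 2$ ($h{\left(y,V \right)} = - \frac{2}{3} + \frac{1}{6} \cdot 16 = - \frac{2}{3} + \frac{8}{3} = 2$)
$\frac{1}{h{\left(3 \left(-2\right)^{2} - 3,-15 \right)}} = \frac{1}{2}$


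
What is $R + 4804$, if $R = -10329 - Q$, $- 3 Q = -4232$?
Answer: $- \frac{20807}{3} \approx -6935.7$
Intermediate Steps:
$Q = \frac{4232}{3}$ ($Q = \left(- \frac{1}{3}\right) \left(-4232\right) = \frac{4232}{3} \approx 1410.7$)
$R = - \frac{35219}{3}$ ($R = -10329 - \frac{4232}{3} = - \frac{35219}{3} \approx -11740.0$)
$R + 4804 = - \frac{35219}{3} + 4804 = - \frac{20807}{3}$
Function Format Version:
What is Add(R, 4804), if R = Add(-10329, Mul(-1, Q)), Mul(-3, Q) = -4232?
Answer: Rational(-20807, 3) ≈ -6935.7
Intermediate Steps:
Q = Rational(4232, 3) (Q = Mul(Rational(-1, 3), -4232) = Rational(4232, 3) ≈ 1410.7)
R = Rational(-35219, 3) (R = Add(-10329, Mul(-1, Rational(4232, 3))) = Add(-10329, Rational(-4232, 3)) = Rational(-35219, 3) ≈ -11740.)
Add(R, 4804) = Add(Rational(-35219, 3), 4804) = Rational(-20807, 3)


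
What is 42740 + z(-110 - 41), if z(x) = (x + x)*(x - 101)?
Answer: 118844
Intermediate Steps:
z(x) = 2*x*(-101 + x) (z(x) = (2*x)*(-101 + x) = 2*x*(-101 + x))
42740 + z(-110 - 41) = 42740 + 2*(-110 - 41)*(-101 + (-110 - 41)) = 42740 + 2*(-151)*(-101 - 151) = 42740 + 2*(-151)*(-252) = 42740 + 76104 = 118844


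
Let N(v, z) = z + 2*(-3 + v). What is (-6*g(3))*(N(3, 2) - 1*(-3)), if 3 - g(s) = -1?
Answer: -120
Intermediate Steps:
N(v, z) = -6 + z + 2*v (N(v, z) = z + (-6 + 2*v) = -6 + z + 2*v)
g(s) = 4 (g(s) = 3 - 1*(-1) = 3 + 1 = 4)
(-6*g(3))*(N(3, 2) - 1*(-3)) = (-6*4)*((-6 + 2 + 2*3) - 1*(-3)) = -24*((-6 + 2 + 6) + 3) = -24*(2 + 3) = -24*5 = -120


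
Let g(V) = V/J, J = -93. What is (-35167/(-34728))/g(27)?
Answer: -1090177/312552 ≈ -3.4880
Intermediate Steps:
g(V) = -V/93 (g(V) = V/(-93) = V*(-1/93) = -V/93)
(-35167/(-34728))/g(27) = (-35167/(-34728))/((-1/93*27)) = (-35167*(-1/34728))/(-9/31) = (35167/34728)*(-31/9) = -1090177/312552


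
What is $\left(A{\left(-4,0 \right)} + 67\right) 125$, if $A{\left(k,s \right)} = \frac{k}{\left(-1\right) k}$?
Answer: $8250$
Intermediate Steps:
$A{\left(k,s \right)} = -1$ ($A{\left(k,s \right)} = k \left(- \frac{1}{k}\right) = -1$)
$\left(A{\left(-4,0 \right)} + 67\right) 125 = \left(-1 + 67\right) 125 = 66 \cdot 125 = 8250$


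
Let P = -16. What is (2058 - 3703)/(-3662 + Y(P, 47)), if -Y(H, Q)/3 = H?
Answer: 1645/3614 ≈ 0.45517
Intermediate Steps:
Y(H, Q) = -3*H
(2058 - 3703)/(-3662 + Y(P, 47)) = (2058 - 3703)/(-3662 - 3*(-16)) = -1645/(-3662 + 48) = -1645/(-3614) = -1645*(-1/3614) = 1645/3614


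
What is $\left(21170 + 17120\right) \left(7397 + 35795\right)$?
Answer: $1653821680$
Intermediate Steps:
$\left(21170 + 17120\right) \left(7397 + 35795\right) = 38290 \cdot 43192 = 1653821680$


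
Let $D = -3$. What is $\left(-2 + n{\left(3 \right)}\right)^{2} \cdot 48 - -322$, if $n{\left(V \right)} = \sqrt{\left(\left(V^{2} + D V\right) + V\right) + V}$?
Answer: $802 - 192 \sqrt{6} \approx 331.7$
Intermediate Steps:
$n{\left(V \right)} = \sqrt{V^{2} - V}$ ($n{\left(V \right)} = \sqrt{\left(\left(V^{2} - 3 V\right) + V\right) + V} = \sqrt{\left(V^{2} - 2 V\right) + V} = \sqrt{V^{2} - V}$)
$\left(-2 + n{\left(3 \right)}\right)^{2} \cdot 48 - -322 = \left(-2 + \sqrt{3 \left(-1 + 3\right)}\right)^{2} \cdot 48 - -322 = \left(-2 + \sqrt{3 \cdot 2}\right)^{2} \cdot 48 + 322 = \left(-2 + \sqrt{6}\right)^{2} \cdot 48 + 322 = 48 \left(-2 + \sqrt{6}\right)^{2} + 322 = 322 + 48 \left(-2 + \sqrt{6}\right)^{2}$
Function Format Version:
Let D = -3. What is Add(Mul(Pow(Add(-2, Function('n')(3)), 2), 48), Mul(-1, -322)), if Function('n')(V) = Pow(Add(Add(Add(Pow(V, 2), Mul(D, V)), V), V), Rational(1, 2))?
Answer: Add(802, Mul(-192, Pow(6, Rational(1, 2)))) ≈ 331.70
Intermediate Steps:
Function('n')(V) = Pow(Add(Pow(V, 2), Mul(-1, V)), Rational(1, 2)) (Function('n')(V) = Pow(Add(Add(Add(Pow(V, 2), Mul(-3, V)), V), V), Rational(1, 2)) = Pow(Add(Add(Pow(V, 2), Mul(-2, V)), V), Rational(1, 2)) = Pow(Add(Pow(V, 2), Mul(-1, V)), Rational(1, 2)))
Add(Mul(Pow(Add(-2, Function('n')(3)), 2), 48), Mul(-1, -322)) = Add(Mul(Pow(Add(-2, Pow(Mul(3, Add(-1, 3)), Rational(1, 2))), 2), 48), Mul(-1, -322)) = Add(Mul(Pow(Add(-2, Pow(Mul(3, 2), Rational(1, 2))), 2), 48), 322) = Add(Mul(Pow(Add(-2, Pow(6, Rational(1, 2))), 2), 48), 322) = Add(Mul(48, Pow(Add(-2, Pow(6, Rational(1, 2))), 2)), 322) = Add(322, Mul(48, Pow(Add(-2, Pow(6, Rational(1, 2))), 2)))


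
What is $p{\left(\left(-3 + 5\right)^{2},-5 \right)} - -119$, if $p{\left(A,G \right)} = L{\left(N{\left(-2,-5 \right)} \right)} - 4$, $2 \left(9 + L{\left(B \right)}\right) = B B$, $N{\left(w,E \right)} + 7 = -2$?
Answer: $\frac{293}{2} \approx 146.5$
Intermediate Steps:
$N{\left(w,E \right)} = -9$ ($N{\left(w,E \right)} = -7 - 2 = -9$)
$L{\left(B \right)} = -9 + \frac{B^{2}}{2}$ ($L{\left(B \right)} = -9 + \frac{B B}{2} = -9 + \frac{B^{2}}{2}$)
$p{\left(A,G \right)} = \frac{55}{2}$ ($p{\left(A,G \right)} = \left(-9 + \frac{\left(-9\right)^{2}}{2}\right) - 4 = \left(-9 + \frac{1}{2} \cdot 81\right) - 4 = \left(-9 + \frac{81}{2}\right) - 4 = \frac{63}{2} - 4 = \frac{55}{2}$)
$p{\left(\left(-3 + 5\right)^{2},-5 \right)} - -119 = \frac{55}{2} - -119 = \frac{55}{2} + 119 = \frac{293}{2}$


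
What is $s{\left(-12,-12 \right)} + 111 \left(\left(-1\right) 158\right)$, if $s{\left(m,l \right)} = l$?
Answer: $-17550$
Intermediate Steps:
$s{\left(-12,-12 \right)} + 111 \left(\left(-1\right) 158\right) = -12 + 111 \left(\left(-1\right) 158\right) = -12 + 111 \left(-158\right) = -12 - 17538 = -17550$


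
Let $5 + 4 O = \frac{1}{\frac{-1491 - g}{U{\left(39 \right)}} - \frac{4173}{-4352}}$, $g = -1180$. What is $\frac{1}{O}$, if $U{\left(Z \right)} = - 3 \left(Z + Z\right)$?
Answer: $- \frac{4659908}{5315701} \approx -0.87663$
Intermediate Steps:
$U{\left(Z \right)} = - 6 Z$ ($U{\left(Z \right)} = - 3 \cdot 2 Z = - 6 Z$)
$O = - \frac{5315701}{4659908}$ ($O = - \frac{5}{4} + \frac{1}{4 \left(\frac{-1491 - -1180}{\left(-6\right) 39} - \frac{4173}{-4352}\right)} = - \frac{5}{4} + \frac{1}{4 \left(\frac{-1491 + 1180}{-234} - - \frac{4173}{4352}\right)} = - \frac{5}{4} + \frac{1}{4 \left(\left(-311\right) \left(- \frac{1}{234}\right) + \frac{4173}{4352}\right)} = - \frac{5}{4} + \frac{1}{4 \left(\frac{311}{234} + \frac{4173}{4352}\right)} = - \frac{5}{4} + \frac{1}{4 \cdot \frac{1164977}{509184}} = - \frac{5}{4} + \frac{1}{4} \cdot \frac{509184}{1164977} = - \frac{5}{4} + \frac{127296}{1164977} = - \frac{5315701}{4659908} \approx -1.1407$)
$\frac{1}{O} = \frac{1}{- \frac{5315701}{4659908}} = - \frac{4659908}{5315701}$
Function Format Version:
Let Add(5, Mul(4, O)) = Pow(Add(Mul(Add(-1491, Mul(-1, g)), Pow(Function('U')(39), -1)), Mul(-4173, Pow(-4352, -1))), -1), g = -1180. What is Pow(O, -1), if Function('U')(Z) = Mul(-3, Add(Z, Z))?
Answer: Rational(-4659908, 5315701) ≈ -0.87663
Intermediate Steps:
Function('U')(Z) = Mul(-6, Z) (Function('U')(Z) = Mul(-3, Mul(2, Z)) = Mul(-6, Z))
O = Rational(-5315701, 4659908) (O = Add(Rational(-5, 4), Mul(Rational(1, 4), Pow(Add(Mul(Add(-1491, Mul(-1, -1180)), Pow(Mul(-6, 39), -1)), Mul(-4173, Pow(-4352, -1))), -1))) = Add(Rational(-5, 4), Mul(Rational(1, 4), Pow(Add(Mul(Add(-1491, 1180), Pow(-234, -1)), Mul(-4173, Rational(-1, 4352))), -1))) = Add(Rational(-5, 4), Mul(Rational(1, 4), Pow(Add(Mul(-311, Rational(-1, 234)), Rational(4173, 4352)), -1))) = Add(Rational(-5, 4), Mul(Rational(1, 4), Pow(Add(Rational(311, 234), Rational(4173, 4352)), -1))) = Add(Rational(-5, 4), Mul(Rational(1, 4), Pow(Rational(1164977, 509184), -1))) = Add(Rational(-5, 4), Mul(Rational(1, 4), Rational(509184, 1164977))) = Add(Rational(-5, 4), Rational(127296, 1164977)) = Rational(-5315701, 4659908) ≈ -1.1407)
Pow(O, -1) = Pow(Rational(-5315701, 4659908), -1) = Rational(-4659908, 5315701)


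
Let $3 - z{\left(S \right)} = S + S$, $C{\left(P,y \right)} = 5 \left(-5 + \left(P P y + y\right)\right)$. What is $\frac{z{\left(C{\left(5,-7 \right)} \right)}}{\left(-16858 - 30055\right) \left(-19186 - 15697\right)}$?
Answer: $\frac{1873}{1636466179} \approx 1.1445 \cdot 10^{-6}$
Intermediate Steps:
$C{\left(P,y \right)} = -25 + 5 y + 5 y P^{2}$ ($C{\left(P,y \right)} = 5 \left(-5 + \left(P^{2} y + y\right)\right) = 5 \left(-5 + \left(y P^{2} + y\right)\right) = 5 \left(-5 + \left(y + y P^{2}\right)\right) = 5 \left(-5 + y + y P^{2}\right) = -25 + 5 y + 5 y P^{2}$)
$z{\left(S \right)} = 3 - 2 S$ ($z{\left(S \right)} = 3 - \left(S + S\right) = 3 - 2 S$)
$\frac{z{\left(C{\left(5,-7 \right)} \right)}}{\left(-16858 - 30055\right) \left(-19186 - 15697\right)} = \frac{3 - 2 \left(-25 + 5 \left(-7\right) + 5 \left(-7\right) 5^{2}\right)}{\left(-16858 - 30055\right) \left(-19186 - 15697\right)} = \frac{3 - 2 \left(-25 - 35 + 5 \left(-7\right) 25\right)}{\left(-46913\right) \left(-34883\right)} = \frac{3 - 2 \left(-25 - 35 - 875\right)}{1636466179} = \left(3 - -1870\right) \frac{1}{1636466179} = \left(3 + 1870\right) \frac{1}{1636466179} = 1873 \cdot \frac{1}{1636466179} = \frac{1873}{1636466179}$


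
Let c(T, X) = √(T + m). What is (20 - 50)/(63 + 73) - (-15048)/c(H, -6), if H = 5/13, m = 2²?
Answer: -15/68 + 264*√741 ≈ 7186.2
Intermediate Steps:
m = 4
H = 5/13 (H = 5*(1/13) = 5/13 ≈ 0.38462)
c(T, X) = √(4 + T) (c(T, X) = √(T + 4) = √(4 + T))
(20 - 50)/(63 + 73) - (-15048)/c(H, -6) = (20 - 50)/(63 + 73) - (-15048)/(√(4 + 5/13)) = -30/136 - (-15048)/(√(57/13)) = -30*1/136 - (-15048)/(√741/13) = -15/68 - (-15048)*√741/57 = -15/68 - (-264)*√741 = -15/68 + 264*√741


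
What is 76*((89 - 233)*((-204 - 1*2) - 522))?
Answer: 7967232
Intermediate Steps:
76*((89 - 233)*((-204 - 1*2) - 522)) = 76*(-144*((-204 - 2) - 522)) = 76*(-144*(-206 - 522)) = 76*(-144*(-728)) = 76*104832 = 7967232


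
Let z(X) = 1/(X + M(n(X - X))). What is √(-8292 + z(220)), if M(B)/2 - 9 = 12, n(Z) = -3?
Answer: I*√569195786/262 ≈ 91.06*I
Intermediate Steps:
M(B) = 42 (M(B) = 18 + 2*12 = 18 + 24 = 42)
z(X) = 1/(42 + X) (z(X) = 1/(X + 42) = 1/(42 + X))
√(-8292 + z(220)) = √(-8292 + 1/(42 + 220)) = √(-8292 + 1/262) = √(-2172503/262) = I*√569195786/262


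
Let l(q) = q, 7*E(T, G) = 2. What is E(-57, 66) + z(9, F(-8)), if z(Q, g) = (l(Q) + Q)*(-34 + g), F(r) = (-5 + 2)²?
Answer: -3148/7 ≈ -449.71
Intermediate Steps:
E(T, G) = 2/7 (E(T, G) = (⅐)*2 = 2/7)
F(r) = 9 (F(r) = (-3)² = 9)
z(Q, g) = 2*Q*(-34 + g) (z(Q, g) = (Q + Q)*(-34 + g) = (2*Q)*(-34 + g) = 2*Q*(-34 + g))
E(-57, 66) + z(9, F(-8)) = 2/7 + 2*9*(-34 + 9) = 2/7 + 2*9*(-25) = 2/7 - 450 = -3148/7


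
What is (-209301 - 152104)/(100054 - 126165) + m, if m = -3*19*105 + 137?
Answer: -152335723/26111 ≈ -5834.2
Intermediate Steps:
m = -5848 (m = -57*105 + 137 = -5985 + 137 = -5848)
(-209301 - 152104)/(100054 - 126165) + m = (-209301 - 152104)/(100054 - 126165) - 5848 = -361405/(-26111) - 5848 = -361405*(-1/26111) - 5848 = 361405/26111 - 5848 = -152335723/26111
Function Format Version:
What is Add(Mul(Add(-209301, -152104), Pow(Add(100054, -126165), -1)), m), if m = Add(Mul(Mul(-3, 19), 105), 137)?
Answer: Rational(-152335723, 26111) ≈ -5834.2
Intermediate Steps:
m = -5848 (m = Add(Mul(-57, 105), 137) = Add(-5985, 137) = -5848)
Add(Mul(Add(-209301, -152104), Pow(Add(100054, -126165), -1)), m) = Add(Mul(Add(-209301, -152104), Pow(Add(100054, -126165), -1)), -5848) = Add(Mul(-361405, Pow(-26111, -1)), -5848) = Add(Mul(-361405, Rational(-1, 26111)), -5848) = Add(Rational(361405, 26111), -5848) = Rational(-152335723, 26111)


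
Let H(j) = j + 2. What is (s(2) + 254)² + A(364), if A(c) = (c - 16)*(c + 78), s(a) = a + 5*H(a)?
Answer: 229992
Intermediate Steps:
H(j) = 2 + j
s(a) = 10 + 6*a (s(a) = a + 5*(2 + a) = a + (10 + 5*a) = 10 + 6*a)
A(c) = (-16 + c)*(78 + c)
(s(2) + 254)² + A(364) = ((10 + 6*2) + 254)² + (-1248 + 364² + 62*364) = ((10 + 12) + 254)² + (-1248 + 132496 + 22568) = (22 + 254)² + 153816 = 276² + 153816 = 76176 + 153816 = 229992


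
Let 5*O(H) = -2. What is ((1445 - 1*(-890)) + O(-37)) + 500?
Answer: 14173/5 ≈ 2834.6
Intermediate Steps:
O(H) = -2/5 (O(H) = (1/5)*(-2) = -2/5)
((1445 - 1*(-890)) + O(-37)) + 500 = ((1445 - 1*(-890)) - 2/5) + 500 = ((1445 + 890) - 2/5) + 500 = (2335 - 2/5) + 500 = 11673/5 + 500 = 14173/5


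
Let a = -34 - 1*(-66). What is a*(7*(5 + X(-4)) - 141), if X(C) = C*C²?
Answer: -17728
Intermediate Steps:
X(C) = C³
a = 32 (a = -34 + 66 = 32)
a*(7*(5 + X(-4)) - 141) = 32*(7*(5 + (-4)³) - 141) = 32*(7*(5 - 64) - 141) = 32*(7*(-59) - 141) = 32*(-413 - 141) = 32*(-554) = -17728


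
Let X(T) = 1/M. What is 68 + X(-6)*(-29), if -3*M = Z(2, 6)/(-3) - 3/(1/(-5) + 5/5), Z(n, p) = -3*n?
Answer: 128/7 ≈ 18.286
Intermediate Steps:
M = 7/12 (M = -(-3*2/(-3) - 3/(1/(-5) + 5/5))/3 = -(-6*(-⅓) - 3/(1*(-⅕) + 5*(⅕)))/3 = -(2 - 3/(-⅕ + 1))/3 = -(2 - 3/⅘)/3 = -(2 - 3*5/4)/3 = -(2 - 15/4)/3 = -⅓*(-7/4) = 7/12 ≈ 0.58333)
X(T) = 12/7 (X(T) = 1/(7/12) = 12/7)
68 + X(-6)*(-29) = 68 + (12/7)*(-29) = 68 - 348/7 = 128/7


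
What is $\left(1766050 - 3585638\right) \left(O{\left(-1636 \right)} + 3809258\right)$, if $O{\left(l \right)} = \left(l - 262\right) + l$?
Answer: $-6924849721712$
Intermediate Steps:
$O{\left(l \right)} = -262 + 2 l$ ($O{\left(l \right)} = \left(-262 + l\right) + l = -262 + 2 l$)
$\left(1766050 - 3585638\right) \left(O{\left(-1636 \right)} + 3809258\right) = \left(1766050 - 3585638\right) \left(\left(-262 + 2 \left(-1636\right)\right) + 3809258\right) = - 1819588 \left(\left(-262 - 3272\right) + 3809258\right) = - 1819588 \left(-3534 + 3809258\right) = \left(-1819588\right) 3805724 = -6924849721712$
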